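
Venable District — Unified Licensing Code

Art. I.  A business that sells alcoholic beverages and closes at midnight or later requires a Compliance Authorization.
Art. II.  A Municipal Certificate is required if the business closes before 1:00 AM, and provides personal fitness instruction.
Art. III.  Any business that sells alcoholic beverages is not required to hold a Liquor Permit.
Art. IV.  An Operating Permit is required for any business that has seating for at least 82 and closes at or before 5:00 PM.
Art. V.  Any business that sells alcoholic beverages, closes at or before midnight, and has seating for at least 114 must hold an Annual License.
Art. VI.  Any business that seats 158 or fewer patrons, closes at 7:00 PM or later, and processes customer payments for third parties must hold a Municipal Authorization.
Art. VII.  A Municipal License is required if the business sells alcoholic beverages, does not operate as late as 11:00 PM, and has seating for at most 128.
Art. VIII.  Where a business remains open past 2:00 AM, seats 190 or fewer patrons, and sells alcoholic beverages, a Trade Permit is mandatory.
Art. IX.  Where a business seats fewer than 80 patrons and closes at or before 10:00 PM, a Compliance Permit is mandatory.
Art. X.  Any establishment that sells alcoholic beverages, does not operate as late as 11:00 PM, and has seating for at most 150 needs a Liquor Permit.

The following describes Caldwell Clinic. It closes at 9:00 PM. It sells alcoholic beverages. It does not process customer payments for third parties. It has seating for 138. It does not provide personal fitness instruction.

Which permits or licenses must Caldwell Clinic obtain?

Art. I. sells alcoholic beverages; closes 9:00 PM, at/before midnight → Compliance Authorization not required.
Art. II. closes 9:00 PM, at/before 1:00 AM; does not provide personal fitness instruction → Municipal Certificate not required.
Art. III. sells alcoholic beverages → exempt from Liquor Permit.
Art. IV. seating 138 ≥ 82; closes 9:00 PM, after 5:00 PM → Operating Permit not required.
Art. V. sells alcoholic beverages; closes 9:00 PM, at/before midnight; seating 138 ≥ 114 → Annual License required.
Art. VI. seating 138 ≤ 158; closes 9:00 PM, after 7:00 PM; does not process customer payments for third parties → Municipal Authorization not required.
Art. VII. sells alcoholic beverages; closes 9:00 PM, at/before 11:00 PM; seating 138 > 128 → Municipal License not required.
Art. VIII. closes 9:00 PM, at/before 2:00 AM; seating 138 ≤ 190; sells alcoholic beverages → Trade Permit not required.
Art. IX. seating 138 ≥ 80; closes 9:00 PM, at/before 10:00 PM → Compliance Permit not required.
Art. X. sells alcoholic beverages; closes 9:00 PM, at/before 11:00 PM; seating 138 ≤ 150 → Liquor Permit required.

Annual License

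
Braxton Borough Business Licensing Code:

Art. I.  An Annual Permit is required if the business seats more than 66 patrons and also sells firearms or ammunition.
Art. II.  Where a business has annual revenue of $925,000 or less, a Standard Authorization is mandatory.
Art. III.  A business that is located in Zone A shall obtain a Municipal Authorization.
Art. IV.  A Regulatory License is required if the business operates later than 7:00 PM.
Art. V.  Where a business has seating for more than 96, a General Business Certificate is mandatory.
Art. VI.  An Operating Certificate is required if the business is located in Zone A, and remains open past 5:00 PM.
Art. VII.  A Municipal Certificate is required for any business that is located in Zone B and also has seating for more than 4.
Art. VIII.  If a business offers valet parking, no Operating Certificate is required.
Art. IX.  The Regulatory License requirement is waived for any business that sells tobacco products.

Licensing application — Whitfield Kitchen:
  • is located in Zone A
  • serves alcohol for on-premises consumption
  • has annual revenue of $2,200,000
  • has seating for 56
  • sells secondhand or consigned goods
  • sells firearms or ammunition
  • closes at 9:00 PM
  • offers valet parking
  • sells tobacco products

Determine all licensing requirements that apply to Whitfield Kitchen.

Art. I. seating 56 ≤ 66; sells firearms or ammunition → Annual Permit not required.
Art. II. revenue $2,200,000 > $925,000 → Standard Authorization not required.
Art. III. is located in Zone A → Municipal Authorization required.
Art. IV. closes 9:00 PM, after 7:00 PM → Regulatory License required.
Art. V. seating 56 ≤ 96 → General Business Certificate not required.
Art. VI. is located in Zone A; closes 9:00 PM, after 5:00 PM → Operating Certificate required.
Art. VII. is located in Zone A (not: is located in Zone B); seating 56 > 4 → Municipal Certificate not required.
Art. VIII. offers valet parking → exempt from Operating Certificate.
Art. IX. sells tobacco products → exempt from Regulatory License.

Municipal Authorization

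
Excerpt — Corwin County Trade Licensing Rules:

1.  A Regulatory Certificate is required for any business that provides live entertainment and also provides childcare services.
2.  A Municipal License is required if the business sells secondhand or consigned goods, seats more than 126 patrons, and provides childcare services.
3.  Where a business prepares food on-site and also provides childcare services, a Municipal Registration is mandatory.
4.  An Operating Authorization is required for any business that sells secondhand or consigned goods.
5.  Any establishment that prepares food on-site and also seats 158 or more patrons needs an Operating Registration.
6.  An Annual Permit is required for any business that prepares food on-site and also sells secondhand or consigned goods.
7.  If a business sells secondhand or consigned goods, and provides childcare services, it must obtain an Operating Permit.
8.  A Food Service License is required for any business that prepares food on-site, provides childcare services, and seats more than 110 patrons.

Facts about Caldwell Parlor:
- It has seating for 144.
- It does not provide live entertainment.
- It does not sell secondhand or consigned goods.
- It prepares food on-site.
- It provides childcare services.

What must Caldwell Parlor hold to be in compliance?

Food Service License, Municipal Registration

1. does not provide live entertainment; provides childcare services → Regulatory Certificate not required.
2. does not sell secondhand or consigned goods; seating 144 > 126; provides childcare services → Municipal License not required.
3. prepares food on-site; provides childcare services → Municipal Registration required.
4. does not sell secondhand or consigned goods → Operating Authorization not required.
5. prepares food on-site; seating 144 < 158 → Operating Registration not required.
6. prepares food on-site; does not sell secondhand or consigned goods → Annual Permit not required.
7. does not sell secondhand or consigned goods; provides childcare services → Operating Permit not required.
8. prepares food on-site; provides childcare services; seating 144 > 110 → Food Service License required.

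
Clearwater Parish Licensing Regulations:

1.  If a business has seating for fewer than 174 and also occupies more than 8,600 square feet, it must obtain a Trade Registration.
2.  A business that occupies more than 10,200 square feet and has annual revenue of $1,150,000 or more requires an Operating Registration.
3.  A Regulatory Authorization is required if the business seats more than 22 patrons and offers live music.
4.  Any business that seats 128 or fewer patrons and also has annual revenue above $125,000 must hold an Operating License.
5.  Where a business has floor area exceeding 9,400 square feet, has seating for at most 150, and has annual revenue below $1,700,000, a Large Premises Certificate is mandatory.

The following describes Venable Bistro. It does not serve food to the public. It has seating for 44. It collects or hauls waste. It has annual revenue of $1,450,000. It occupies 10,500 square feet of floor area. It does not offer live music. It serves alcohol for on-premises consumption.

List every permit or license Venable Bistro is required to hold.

Large Premises Certificate, Operating License, Operating Registration, Trade Registration

1. seating 44 < 174; floor area 10,500 square feet > 8,600 square feet → Trade Registration required.
2. floor area 10,500 square feet > 10,200 square feet; revenue $1,450,000 ≥ $1,150,000 → Operating Registration required.
3. seating 44 > 22; does not offer live music → Regulatory Authorization not required.
4. seating 44 ≤ 128; revenue $1,450,000 > $125,000 → Operating License required.
5. floor area 10,500 square feet > 9,400 square feet; seating 44 ≤ 150; revenue $1,450,000 < $1,700,000 → Large Premises Certificate required.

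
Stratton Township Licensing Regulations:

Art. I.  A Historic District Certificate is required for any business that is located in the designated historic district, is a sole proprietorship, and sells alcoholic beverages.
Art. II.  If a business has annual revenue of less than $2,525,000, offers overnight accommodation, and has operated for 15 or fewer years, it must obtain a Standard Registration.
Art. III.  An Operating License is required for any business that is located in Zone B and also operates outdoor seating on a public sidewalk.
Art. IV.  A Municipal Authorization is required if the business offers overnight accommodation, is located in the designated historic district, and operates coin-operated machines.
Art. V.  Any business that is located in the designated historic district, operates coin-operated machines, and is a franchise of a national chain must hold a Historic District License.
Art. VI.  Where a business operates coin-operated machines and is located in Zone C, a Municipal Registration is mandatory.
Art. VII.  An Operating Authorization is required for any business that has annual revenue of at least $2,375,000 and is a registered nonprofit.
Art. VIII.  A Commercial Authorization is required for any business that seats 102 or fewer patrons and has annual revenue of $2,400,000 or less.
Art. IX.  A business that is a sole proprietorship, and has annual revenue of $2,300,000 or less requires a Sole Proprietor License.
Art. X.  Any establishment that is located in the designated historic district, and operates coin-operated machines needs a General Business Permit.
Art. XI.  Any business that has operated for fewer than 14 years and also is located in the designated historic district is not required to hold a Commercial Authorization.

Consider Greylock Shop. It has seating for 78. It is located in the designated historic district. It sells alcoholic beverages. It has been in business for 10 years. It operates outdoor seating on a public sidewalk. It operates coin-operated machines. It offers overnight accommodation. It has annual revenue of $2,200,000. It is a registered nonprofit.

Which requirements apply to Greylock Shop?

General Business Permit, Municipal Authorization, Standard Registration

Art. I. is located in the designated historic district; is a registered nonprofit (not: is a sole proprietorship); sells alcoholic beverages → Historic District Certificate not required.
Art. II. revenue $2,200,000 < $2,525,000; offers overnight accommodation; years in business 10 ≤ 15 → Standard Registration required.
Art. III. is located in the designated historic district (not: is located in Zone B); operates outdoor seating on a public sidewalk → Operating License not required.
Art. IV. offers overnight accommodation; is located in the designated historic district; operates coin-operated machines → Municipal Authorization required.
Art. V. is located in the designated historic district; operates coin-operated machines; is a registered nonprofit (not: is a franchise of a national chain) → Historic District License not required.
Art. VI. operates coin-operated machines; is located in the designated historic district (not: is located in Zone C) → Municipal Registration not required.
Art. VII. revenue $2,200,000 < $2,375,000; is a registered nonprofit → Operating Authorization not required.
Art. VIII. seating 78 ≤ 102; revenue $2,200,000 ≤ $2,400,000 → Commercial Authorization required.
Art. IX. is a registered nonprofit (not: is a sole proprietorship); revenue $2,200,000 ≤ $2,300,000 → Sole Proprietor License not required.
Art. X. is located in the designated historic district; operates coin-operated machines → General Business Permit required.
Art. XI. years in business 10 < 14; is located in the designated historic district → exempt from Commercial Authorization.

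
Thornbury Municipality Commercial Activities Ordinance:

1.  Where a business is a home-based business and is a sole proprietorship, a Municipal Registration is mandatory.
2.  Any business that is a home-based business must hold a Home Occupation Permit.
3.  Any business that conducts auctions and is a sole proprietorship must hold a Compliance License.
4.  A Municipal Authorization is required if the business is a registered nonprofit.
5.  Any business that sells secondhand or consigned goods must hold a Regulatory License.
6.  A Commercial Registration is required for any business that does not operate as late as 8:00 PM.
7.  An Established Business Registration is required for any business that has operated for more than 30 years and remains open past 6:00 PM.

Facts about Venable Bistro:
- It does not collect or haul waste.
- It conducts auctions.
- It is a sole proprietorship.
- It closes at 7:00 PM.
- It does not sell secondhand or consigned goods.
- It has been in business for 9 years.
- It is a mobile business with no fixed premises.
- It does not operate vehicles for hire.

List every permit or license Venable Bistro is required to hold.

Commercial Registration, Compliance License

1. is a mobile business with no fixed premises (not: is a home-based business); is a sole proprietorship → Municipal Registration not required.
2. is a mobile business with no fixed premises (not: is a home-based business) → Home Occupation Permit not required.
3. conducts auctions; is a sole proprietorship → Compliance License required.
4. is a sole proprietorship (not: is a registered nonprofit) → Municipal Authorization not required.
5. does not sell secondhand or consigned goods → Regulatory License not required.
6. closes 7:00 PM, at/before 8:00 PM → Commercial Registration required.
7. years in business 9 ≤ 30; closes 7:00 PM, after 6:00 PM → Established Business Registration not required.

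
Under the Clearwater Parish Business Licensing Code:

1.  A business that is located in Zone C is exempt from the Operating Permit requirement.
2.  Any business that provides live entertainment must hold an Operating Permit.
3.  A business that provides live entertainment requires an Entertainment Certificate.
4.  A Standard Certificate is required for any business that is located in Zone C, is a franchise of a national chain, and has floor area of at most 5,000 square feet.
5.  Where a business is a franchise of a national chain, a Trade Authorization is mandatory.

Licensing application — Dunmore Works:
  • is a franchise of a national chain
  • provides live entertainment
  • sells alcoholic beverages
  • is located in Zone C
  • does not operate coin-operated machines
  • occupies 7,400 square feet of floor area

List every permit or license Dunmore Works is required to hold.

1. is located in Zone C → exempt from Operating Permit.
2. provides live entertainment → Operating Permit required.
3. provides live entertainment → Entertainment Certificate required.
4. is located in Zone C; is a franchise of a national chain; floor area 7,400 square feet > 5,000 square feet → Standard Certificate not required.
5. is a franchise of a national chain → Trade Authorization required.

Entertainment Certificate, Trade Authorization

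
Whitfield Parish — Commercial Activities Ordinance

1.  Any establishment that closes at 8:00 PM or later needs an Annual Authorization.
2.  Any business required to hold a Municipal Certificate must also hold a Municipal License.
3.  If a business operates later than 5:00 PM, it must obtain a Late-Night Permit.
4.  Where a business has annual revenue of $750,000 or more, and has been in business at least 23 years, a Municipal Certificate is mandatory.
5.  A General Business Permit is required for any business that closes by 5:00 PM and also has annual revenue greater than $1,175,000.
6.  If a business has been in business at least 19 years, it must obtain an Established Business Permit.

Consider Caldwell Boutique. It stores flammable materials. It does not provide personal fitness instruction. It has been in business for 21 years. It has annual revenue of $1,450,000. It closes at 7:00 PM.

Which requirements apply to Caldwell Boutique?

Established Business Permit, Late-Night Permit

1. closes 7:00 PM, at/before 8:00 PM → Annual Authorization not required.
2. Municipal Certificate is not required → no effect.
3. closes 7:00 PM, after 5:00 PM → Late-Night Permit required.
4. revenue $1,450,000 ≥ $750,000; years in business 21 < 23 → Municipal Certificate not required.
5. closes 7:00 PM, after 5:00 PM; revenue $1,450,000 > $1,175,000 → General Business Permit not required.
6. years in business 21 ≥ 19 → Established Business Permit required.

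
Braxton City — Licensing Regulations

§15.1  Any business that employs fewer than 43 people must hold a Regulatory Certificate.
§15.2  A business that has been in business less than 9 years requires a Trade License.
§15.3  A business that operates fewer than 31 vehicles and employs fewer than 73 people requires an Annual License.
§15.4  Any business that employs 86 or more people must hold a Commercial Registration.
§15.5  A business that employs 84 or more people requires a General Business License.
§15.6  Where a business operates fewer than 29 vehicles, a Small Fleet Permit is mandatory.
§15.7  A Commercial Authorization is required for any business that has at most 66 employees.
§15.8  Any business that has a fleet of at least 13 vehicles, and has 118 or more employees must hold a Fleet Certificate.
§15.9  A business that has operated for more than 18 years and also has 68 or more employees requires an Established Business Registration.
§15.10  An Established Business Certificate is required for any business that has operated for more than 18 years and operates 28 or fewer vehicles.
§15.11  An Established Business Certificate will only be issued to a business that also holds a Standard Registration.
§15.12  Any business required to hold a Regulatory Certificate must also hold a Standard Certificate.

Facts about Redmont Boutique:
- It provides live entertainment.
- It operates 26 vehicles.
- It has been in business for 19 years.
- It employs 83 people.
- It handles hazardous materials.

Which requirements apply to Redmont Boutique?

§15.1 employees 83 ≥ 43 → Regulatory Certificate not required.
§15.2 years in business 19 ≥ 9 → Trade License not required.
§15.3 vehicles 26 < 31; employees 83 ≥ 73 → Annual License not required.
§15.4 employees 83 < 86 → Commercial Registration not required.
§15.5 employees 83 < 84 → General Business License not required.
§15.6 vehicles 26 < 29 → Small Fleet Permit required.
§15.7 employees 83 > 66 → Commercial Authorization not required.
§15.8 vehicles 26 ≥ 13; employees 83 < 118 → Fleet Certificate not required.
§15.9 years in business 19 > 18; employees 83 ≥ 68 → Established Business Registration required.
§15.10 years in business 19 > 18; vehicles 26 ≤ 28 → Established Business Certificate required.
§15.11 Established Business Certificate is required → Standard Registration also required.
§15.12 Regulatory Certificate is not required → no effect.

Established Business Certificate, Established Business Registration, Small Fleet Permit, Standard Registration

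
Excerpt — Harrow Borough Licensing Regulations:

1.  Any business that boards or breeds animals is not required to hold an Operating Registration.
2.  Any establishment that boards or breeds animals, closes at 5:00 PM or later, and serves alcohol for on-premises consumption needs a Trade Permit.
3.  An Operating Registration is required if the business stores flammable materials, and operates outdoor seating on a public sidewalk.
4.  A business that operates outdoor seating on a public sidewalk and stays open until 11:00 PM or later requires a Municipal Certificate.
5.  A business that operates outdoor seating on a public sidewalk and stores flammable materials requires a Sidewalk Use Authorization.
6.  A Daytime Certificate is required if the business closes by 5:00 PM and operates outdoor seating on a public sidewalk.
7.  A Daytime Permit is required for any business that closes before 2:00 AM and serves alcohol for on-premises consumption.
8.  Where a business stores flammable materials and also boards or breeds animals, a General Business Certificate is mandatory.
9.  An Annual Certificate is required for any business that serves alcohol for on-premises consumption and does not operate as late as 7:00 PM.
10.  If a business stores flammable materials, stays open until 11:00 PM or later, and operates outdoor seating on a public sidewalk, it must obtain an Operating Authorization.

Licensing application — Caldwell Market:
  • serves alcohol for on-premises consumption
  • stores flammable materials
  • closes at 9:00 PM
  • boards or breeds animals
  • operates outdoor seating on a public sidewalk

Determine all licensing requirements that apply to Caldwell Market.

1. boards or breeds animals → exempt from Operating Registration.
2. boards or breeds animals; closes 9:00 PM, after 5:00 PM; serves alcohol for on-premises consumption → Trade Permit required.
3. stores flammable materials; operates outdoor seating on a public sidewalk → Operating Registration required.
4. operates outdoor seating on a public sidewalk; closes 9:00 PM, at/before 11:00 PM → Municipal Certificate not required.
5. operates outdoor seating on a public sidewalk; stores flammable materials → Sidewalk Use Authorization required.
6. closes 9:00 PM, after 5:00 PM; operates outdoor seating on a public sidewalk → Daytime Certificate not required.
7. closes 9:00 PM, at/before 2:00 AM; serves alcohol for on-premises consumption → Daytime Permit required.
8. stores flammable materials; boards or breeds animals → General Business Certificate required.
9. serves alcohol for on-premises consumption; closes 9:00 PM, after 7:00 PM → Annual Certificate not required.
10. stores flammable materials; closes 9:00 PM, at/before 11:00 PM; operates outdoor seating on a public sidewalk → Operating Authorization not required.

Daytime Permit, General Business Certificate, Sidewalk Use Authorization, Trade Permit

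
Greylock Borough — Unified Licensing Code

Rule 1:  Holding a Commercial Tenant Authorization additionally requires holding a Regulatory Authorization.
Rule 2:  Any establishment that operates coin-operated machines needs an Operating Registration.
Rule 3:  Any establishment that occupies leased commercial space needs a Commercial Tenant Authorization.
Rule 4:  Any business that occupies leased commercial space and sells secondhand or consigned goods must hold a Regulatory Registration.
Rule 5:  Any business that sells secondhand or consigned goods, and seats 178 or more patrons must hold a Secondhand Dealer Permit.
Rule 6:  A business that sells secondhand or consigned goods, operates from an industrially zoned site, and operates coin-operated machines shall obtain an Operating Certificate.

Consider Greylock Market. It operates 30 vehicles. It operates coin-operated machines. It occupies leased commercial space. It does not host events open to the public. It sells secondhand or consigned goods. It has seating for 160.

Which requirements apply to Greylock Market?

Rule 1: Commercial Tenant Authorization is required → Regulatory Authorization also required.
Rule 2: operates coin-operated machines → Operating Registration required.
Rule 3: occupies leased commercial space → Commercial Tenant Authorization required.
Rule 4: occupies leased commercial space; sells secondhand or consigned goods → Regulatory Registration required.
Rule 5: sells secondhand or consigned goods; seating 160 < 178 → Secondhand Dealer Permit not required.
Rule 6: sells secondhand or consigned goods; occupies leased commercial space (not: operates from an industrially zoned site); operates coin-operated machines → Operating Certificate not required.

Commercial Tenant Authorization, Operating Registration, Regulatory Authorization, Regulatory Registration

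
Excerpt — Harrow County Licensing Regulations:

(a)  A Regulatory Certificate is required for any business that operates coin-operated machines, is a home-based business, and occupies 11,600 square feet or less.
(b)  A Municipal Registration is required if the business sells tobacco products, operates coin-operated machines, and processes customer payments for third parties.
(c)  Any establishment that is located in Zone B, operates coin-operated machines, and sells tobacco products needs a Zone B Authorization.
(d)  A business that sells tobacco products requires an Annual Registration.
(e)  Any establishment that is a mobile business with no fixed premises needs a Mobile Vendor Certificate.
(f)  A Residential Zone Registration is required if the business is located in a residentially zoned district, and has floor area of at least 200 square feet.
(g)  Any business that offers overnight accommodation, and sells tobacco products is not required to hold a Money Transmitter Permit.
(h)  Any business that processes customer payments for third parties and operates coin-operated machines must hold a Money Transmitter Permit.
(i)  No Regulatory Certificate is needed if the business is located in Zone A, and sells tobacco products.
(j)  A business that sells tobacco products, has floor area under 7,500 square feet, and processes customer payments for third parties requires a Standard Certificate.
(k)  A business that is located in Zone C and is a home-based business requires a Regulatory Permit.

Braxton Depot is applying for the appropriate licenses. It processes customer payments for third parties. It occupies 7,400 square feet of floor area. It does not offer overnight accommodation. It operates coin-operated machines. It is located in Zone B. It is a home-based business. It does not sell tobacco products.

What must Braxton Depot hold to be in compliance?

(a) operates coin-operated machines; is a home-based business; floor area 7,400 square feet ≤ 11,600 square feet → Regulatory Certificate required.
(b) does not sell tobacco products; operates coin-operated machines; processes customer payments for third parties → Municipal Registration not required.
(c) is located in Zone B; operates coin-operated machines; does not sell tobacco products → Zone B Authorization not required.
(d) does not sell tobacco products → Annual Registration not required.
(e) is a home-based business (not: is a mobile business with no fixed premises) → Mobile Vendor Certificate not required.
(f) is located in Zone B (not: is located in a residentially zoned district); floor area 7,400 square feet ≥ 200 square feet → Residential Zone Registration not required.
(g) does not offer overnight accommodation; does not sell tobacco products → Money Transmitter Permit exemption does not apply.
(h) processes customer payments for third parties; operates coin-operated machines → Money Transmitter Permit required.
(i) is located in Zone B (not: is located in Zone A); does not sell tobacco products → Regulatory Certificate exemption does not apply.
(j) does not sell tobacco products; floor area 7,400 square feet < 7,500 square feet; processes customer payments for third parties → Standard Certificate not required.
(k) is located in Zone B (not: is located in Zone C); is a home-based business → Regulatory Permit not required.

Money Transmitter Permit, Regulatory Certificate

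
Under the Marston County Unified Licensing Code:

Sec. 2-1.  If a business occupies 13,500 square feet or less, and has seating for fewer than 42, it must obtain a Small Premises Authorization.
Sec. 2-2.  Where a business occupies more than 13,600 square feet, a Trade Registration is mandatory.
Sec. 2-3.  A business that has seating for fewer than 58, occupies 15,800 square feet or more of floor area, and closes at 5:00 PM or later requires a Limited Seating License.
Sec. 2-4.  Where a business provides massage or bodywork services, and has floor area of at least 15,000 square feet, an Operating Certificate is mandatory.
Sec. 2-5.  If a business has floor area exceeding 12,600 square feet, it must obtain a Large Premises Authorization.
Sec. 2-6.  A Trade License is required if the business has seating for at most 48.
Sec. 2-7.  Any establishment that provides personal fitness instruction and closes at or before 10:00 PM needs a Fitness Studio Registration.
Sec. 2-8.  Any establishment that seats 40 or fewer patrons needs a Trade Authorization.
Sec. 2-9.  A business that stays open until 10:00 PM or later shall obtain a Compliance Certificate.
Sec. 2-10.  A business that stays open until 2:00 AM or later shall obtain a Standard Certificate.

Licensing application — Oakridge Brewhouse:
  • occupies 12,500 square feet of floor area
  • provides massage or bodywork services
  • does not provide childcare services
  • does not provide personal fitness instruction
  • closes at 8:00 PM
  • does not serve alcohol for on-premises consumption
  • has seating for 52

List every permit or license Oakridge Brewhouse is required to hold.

Sec. 2-1. floor area 12,500 square feet ≤ 13,500 square feet; seating 52 ≥ 42 → Small Premises Authorization not required.
Sec. 2-2. floor area 12,500 square feet ≤ 13,600 square feet → Trade Registration not required.
Sec. 2-3. seating 52 < 58; floor area 12,500 square feet < 15,800 square feet; closes 8:00 PM, after 5:00 PM → Limited Seating License not required.
Sec. 2-4. provides massage or bodywork services; floor area 12,500 square feet < 15,000 square feet → Operating Certificate not required.
Sec. 2-5. floor area 12,500 square feet ≤ 12,600 square feet → Large Premises Authorization not required.
Sec. 2-6. seating 52 > 48 → Trade License not required.
Sec. 2-7. does not provide personal fitness instruction; closes 8:00 PM, at/before 10:00 PM → Fitness Studio Registration not required.
Sec. 2-8. seating 52 > 40 → Trade Authorization not required.
Sec. 2-9. closes 8:00 PM, at/before 10:00 PM → Compliance Certificate not required.
Sec. 2-10. closes 8:00 PM, at/before 2:00 AM → Standard Certificate not required.

None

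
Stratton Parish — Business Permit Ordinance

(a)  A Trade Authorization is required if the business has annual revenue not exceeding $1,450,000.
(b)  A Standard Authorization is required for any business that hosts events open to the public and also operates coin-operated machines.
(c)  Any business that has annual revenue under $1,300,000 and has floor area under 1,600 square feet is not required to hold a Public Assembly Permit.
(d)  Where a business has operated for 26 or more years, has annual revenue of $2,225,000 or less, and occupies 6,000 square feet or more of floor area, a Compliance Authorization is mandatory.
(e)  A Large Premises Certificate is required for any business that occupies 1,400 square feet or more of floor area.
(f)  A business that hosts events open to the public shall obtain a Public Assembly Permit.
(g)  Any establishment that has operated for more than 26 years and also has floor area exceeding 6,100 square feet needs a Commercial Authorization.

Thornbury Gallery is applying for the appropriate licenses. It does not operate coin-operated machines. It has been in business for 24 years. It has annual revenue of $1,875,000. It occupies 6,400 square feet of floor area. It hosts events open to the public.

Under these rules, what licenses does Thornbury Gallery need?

(a) revenue $1,875,000 > $1,450,000 → Trade Authorization not required.
(b) hosts events open to the public; does not operate coin-operated machines → Standard Authorization not required.
(c) revenue $1,875,000 ≥ $1,300,000; floor area 6,400 square feet ≥ 1,600 square feet → Public Assembly Permit exemption does not apply.
(d) years in business 24 < 26; revenue $1,875,000 ≤ $2,225,000; floor area 6,400 square feet ≥ 6,000 square feet → Compliance Authorization not required.
(e) floor area 6,400 square feet ≥ 1,400 square feet → Large Premises Certificate required.
(f) hosts events open to the public → Public Assembly Permit required.
(g) years in business 24 ≤ 26; floor area 6,400 square feet > 6,100 square feet → Commercial Authorization not required.

Large Premises Certificate, Public Assembly Permit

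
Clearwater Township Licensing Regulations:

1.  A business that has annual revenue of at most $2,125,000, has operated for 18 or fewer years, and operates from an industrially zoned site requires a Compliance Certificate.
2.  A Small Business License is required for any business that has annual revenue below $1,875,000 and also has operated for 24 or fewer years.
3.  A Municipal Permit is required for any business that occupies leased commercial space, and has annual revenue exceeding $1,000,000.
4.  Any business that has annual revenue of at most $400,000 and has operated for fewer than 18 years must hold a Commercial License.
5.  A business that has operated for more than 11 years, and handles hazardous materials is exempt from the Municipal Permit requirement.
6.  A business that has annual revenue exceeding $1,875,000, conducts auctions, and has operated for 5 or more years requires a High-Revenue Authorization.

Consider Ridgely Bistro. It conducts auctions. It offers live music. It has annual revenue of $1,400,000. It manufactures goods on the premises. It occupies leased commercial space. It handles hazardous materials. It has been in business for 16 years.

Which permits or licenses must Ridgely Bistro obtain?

1. revenue $1,400,000 ≤ $2,125,000; years in business 16 ≤ 18; occupies leased commercial space (not: operates from an industrially zoned site) → Compliance Certificate not required.
2. revenue $1,400,000 < $1,875,000; years in business 16 ≤ 24 → Small Business License required.
3. occupies leased commercial space; revenue $1,400,000 > $1,000,000 → Municipal Permit required.
4. revenue $1,400,000 > $400,000; years in business 16 < 18 → Commercial License not required.
5. years in business 16 > 11; handles hazardous materials → exempt from Municipal Permit.
6. revenue $1,400,000 ≤ $1,875,000; conducts auctions; years in business 16 ≥ 5 → High-Revenue Authorization not required.

Small Business License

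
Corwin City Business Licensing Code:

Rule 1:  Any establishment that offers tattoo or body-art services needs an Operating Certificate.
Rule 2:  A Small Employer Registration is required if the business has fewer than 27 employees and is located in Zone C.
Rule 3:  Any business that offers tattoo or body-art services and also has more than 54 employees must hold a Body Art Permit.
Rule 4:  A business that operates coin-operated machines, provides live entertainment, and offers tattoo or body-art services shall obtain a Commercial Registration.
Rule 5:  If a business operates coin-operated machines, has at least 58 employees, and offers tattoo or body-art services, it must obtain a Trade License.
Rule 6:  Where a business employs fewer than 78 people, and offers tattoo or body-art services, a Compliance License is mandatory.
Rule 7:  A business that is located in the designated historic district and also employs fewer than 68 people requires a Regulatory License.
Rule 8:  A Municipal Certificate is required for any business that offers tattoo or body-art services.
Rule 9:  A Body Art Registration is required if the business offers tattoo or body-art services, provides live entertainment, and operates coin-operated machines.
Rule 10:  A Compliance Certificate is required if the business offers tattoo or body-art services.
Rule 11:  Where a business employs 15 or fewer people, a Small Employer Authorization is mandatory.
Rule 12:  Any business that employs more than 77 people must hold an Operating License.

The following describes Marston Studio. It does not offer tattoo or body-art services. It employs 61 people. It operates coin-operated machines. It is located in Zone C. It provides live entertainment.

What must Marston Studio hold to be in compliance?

None

Rule 1: does not offer tattoo or body-art services → Operating Certificate not required.
Rule 2: employees 61 ≥ 27; is located in Zone C → Small Employer Registration not required.
Rule 3: does not offer tattoo or body-art services; employees 61 > 54 → Body Art Permit not required.
Rule 4: operates coin-operated machines; provides live entertainment; does not offer tattoo or body-art services → Commercial Registration not required.
Rule 5: operates coin-operated machines; employees 61 ≥ 58; does not offer tattoo or body-art services → Trade License not required.
Rule 6: employees 61 < 78; does not offer tattoo or body-art services → Compliance License not required.
Rule 7: is located in Zone C (not: is located in the designated historic district); employees 61 < 68 → Regulatory License not required.
Rule 8: does not offer tattoo or body-art services → Municipal Certificate not required.
Rule 9: does not offer tattoo or body-art services; provides live entertainment; operates coin-operated machines → Body Art Registration not required.
Rule 10: does not offer tattoo or body-art services → Compliance Certificate not required.
Rule 11: employees 61 > 15 → Small Employer Authorization not required.
Rule 12: employees 61 ≤ 77 → Operating License not required.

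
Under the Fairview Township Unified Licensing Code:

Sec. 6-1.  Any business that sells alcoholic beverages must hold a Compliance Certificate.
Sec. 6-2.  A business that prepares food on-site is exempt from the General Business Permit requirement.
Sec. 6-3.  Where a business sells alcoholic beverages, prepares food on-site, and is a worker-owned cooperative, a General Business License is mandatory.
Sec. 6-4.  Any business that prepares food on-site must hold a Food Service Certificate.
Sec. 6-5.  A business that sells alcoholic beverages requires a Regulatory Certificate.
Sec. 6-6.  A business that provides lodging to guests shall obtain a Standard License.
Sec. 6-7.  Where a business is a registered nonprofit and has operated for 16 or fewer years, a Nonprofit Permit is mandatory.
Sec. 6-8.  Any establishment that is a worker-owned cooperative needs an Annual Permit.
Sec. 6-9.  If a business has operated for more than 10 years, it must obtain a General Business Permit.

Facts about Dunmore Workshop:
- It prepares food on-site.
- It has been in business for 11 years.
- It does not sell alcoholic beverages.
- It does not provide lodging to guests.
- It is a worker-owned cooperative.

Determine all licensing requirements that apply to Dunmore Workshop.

Annual Permit, Food Service Certificate

Sec. 6-1. does not sell alcoholic beverages → Compliance Certificate not required.
Sec. 6-2. prepares food on-site → exempt from General Business Permit.
Sec. 6-3. does not sell alcoholic beverages; prepares food on-site; is a worker-owned cooperative → General Business License not required.
Sec. 6-4. prepares food on-site → Food Service Certificate required.
Sec. 6-5. does not sell alcoholic beverages → Regulatory Certificate not required.
Sec. 6-6. does not provide lodging to guests → Standard License not required.
Sec. 6-7. is a worker-owned cooperative (not: is a registered nonprofit); years in business 11 ≤ 16 → Nonprofit Permit not required.
Sec. 6-8. is a worker-owned cooperative → Annual Permit required.
Sec. 6-9. years in business 11 > 10 → General Business Permit required.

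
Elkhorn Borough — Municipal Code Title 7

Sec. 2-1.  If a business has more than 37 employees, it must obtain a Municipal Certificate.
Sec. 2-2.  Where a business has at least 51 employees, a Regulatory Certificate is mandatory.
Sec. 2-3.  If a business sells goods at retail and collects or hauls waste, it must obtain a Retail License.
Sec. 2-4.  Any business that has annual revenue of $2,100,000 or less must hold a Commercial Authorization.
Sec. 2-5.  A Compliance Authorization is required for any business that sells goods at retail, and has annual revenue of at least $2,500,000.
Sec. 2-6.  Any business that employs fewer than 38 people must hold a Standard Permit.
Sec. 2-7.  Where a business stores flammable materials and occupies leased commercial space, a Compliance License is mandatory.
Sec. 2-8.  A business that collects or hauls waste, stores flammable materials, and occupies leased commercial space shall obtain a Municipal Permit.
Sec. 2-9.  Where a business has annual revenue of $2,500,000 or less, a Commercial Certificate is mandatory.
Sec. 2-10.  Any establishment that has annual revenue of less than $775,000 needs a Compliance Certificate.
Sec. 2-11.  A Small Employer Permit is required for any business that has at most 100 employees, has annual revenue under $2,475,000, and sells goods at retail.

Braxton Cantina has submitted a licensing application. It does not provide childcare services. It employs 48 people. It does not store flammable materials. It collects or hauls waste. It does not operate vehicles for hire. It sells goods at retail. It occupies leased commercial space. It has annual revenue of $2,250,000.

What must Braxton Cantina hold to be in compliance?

Commercial Certificate, Municipal Certificate, Retail License, Small Employer Permit

Sec. 2-1. employees 48 > 37 → Municipal Certificate required.
Sec. 2-2. employees 48 < 51 → Regulatory Certificate not required.
Sec. 2-3. sells goods at retail; collects or hauls waste → Retail License required.
Sec. 2-4. revenue $2,250,000 > $2,100,000 → Commercial Authorization not required.
Sec. 2-5. sells goods at retail; revenue $2,250,000 < $2,500,000 → Compliance Authorization not required.
Sec. 2-6. employees 48 ≥ 38 → Standard Permit not required.
Sec. 2-7. does not store flammable materials; occupies leased commercial space → Compliance License not required.
Sec. 2-8. collects or hauls waste; does not store flammable materials; occupies leased commercial space → Municipal Permit not required.
Sec. 2-9. revenue $2,250,000 ≤ $2,500,000 → Commercial Certificate required.
Sec. 2-10. revenue $2,250,000 ≥ $775,000 → Compliance Certificate not required.
Sec. 2-11. employees 48 ≤ 100; revenue $2,250,000 < $2,475,000; sells goods at retail → Small Employer Permit required.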